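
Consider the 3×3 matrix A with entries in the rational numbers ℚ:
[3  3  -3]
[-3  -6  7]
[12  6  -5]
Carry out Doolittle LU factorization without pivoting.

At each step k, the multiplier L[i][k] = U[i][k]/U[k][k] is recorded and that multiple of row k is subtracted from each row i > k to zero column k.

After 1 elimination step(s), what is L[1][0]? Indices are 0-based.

Step 1: pivot at (0,0) is 3.
  row1 ← row1 − (-1)·row0  ⇒  L[1][0]=-1, U row1=(0, -3, 4)
  row2 ← row2 − (4)·row0  ⇒  L[2][0]=4, U row2=(0, -6, 7)

L[1][0] = -1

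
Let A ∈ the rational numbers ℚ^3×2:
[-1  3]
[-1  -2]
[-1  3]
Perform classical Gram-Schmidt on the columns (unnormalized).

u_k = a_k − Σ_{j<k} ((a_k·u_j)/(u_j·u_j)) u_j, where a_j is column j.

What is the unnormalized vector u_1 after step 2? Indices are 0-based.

u_1 = (5/3, -10/3, 5/3)

Step 1: u_0 = a_0 = (-1, -1, -1).
Step 2: u_1 = a_1 − (-4/3)·u_0 = (5/3, -10/3, 5/3).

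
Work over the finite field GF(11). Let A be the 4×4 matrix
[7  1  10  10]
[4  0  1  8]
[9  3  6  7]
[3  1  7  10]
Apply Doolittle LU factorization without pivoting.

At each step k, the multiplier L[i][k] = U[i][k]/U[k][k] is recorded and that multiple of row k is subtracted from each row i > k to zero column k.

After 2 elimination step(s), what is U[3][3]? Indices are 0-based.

Step 1: pivot at (0,0) is 7.
  row1 ← row1 − (10)·row0  ⇒  L[1][0]=10, U row1=(0, 1, 0, 7)
  row2 ← row2 − (6)·row0  ⇒  L[2][0]=6, U row2=(0, 8, 1, 2)
  row3 ← row3 − (2)·row0  ⇒  L[3][0]=2, U row3=(0, 10, 9, 1)
Step 2: pivot at (1,1) is 1.
  row2 ← row2 − (8)·row1  ⇒  L[2][1]=8, U row2=(0, 0, 1, 1)
  row3 ← row3 − (10)·row1  ⇒  L[3][1]=10, U row3=(0, 0, 9, 8)

U[3][3] = 8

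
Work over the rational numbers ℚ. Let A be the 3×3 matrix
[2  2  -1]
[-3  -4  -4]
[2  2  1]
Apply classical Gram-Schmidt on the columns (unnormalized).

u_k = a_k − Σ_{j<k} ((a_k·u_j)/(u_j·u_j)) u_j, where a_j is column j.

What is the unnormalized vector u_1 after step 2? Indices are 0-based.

u_1 = (-6/17, -8/17, -6/17)

Step 1: u_0 = a_0 = (2, -3, 2).
Step 2: u_1 = a_1 − (20/17)·u_0 = (-6/17, -8/17, -6/17).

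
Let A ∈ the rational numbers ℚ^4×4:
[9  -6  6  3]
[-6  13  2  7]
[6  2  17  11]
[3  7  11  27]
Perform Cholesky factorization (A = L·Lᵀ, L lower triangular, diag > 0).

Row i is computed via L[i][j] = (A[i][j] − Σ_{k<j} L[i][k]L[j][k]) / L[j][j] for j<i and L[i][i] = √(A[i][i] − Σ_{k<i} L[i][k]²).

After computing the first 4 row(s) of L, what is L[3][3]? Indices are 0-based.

L[3][3] = 4

Step 1: L[0][0] = √(9) = 3.
  L[1][0] = (-6) / L[0][0] = -2.
Step 2: L[1][1] = √(9) = 3.
  L[2][0] = (6) / L[0][0] = 2.
  L[2][1] = (6) / L[1][1] = 2.
Step 3: L[2][2] = √(9) = 3.
  L[3][0] = (3) / L[0][0] = 1.
  L[3][1] = (9) / L[1][1] = 3.
  L[3][2] = (3) / L[2][2] = 1.
Step 4: L[3][3] = √(16) = 4.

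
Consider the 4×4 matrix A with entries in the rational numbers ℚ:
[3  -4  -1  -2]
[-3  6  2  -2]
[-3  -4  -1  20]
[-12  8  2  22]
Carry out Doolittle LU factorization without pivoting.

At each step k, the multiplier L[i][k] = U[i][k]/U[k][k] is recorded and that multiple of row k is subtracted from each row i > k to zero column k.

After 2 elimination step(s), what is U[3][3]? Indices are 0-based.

U[3][3] = -2

Step 1: pivot at (0,0) is 3.
  row1 ← row1 − (-1)·row0  ⇒  L[1][0]=-1, U row1=(0, 2, 1, -4)
  row2 ← row2 − (-1)·row0  ⇒  L[2][0]=-1, U row2=(0, -8, -2, 18)
  row3 ← row3 − (-4)·row0  ⇒  L[3][0]=-4, U row3=(0, -8, -2, 14)
Step 2: pivot at (1,1) is 2.
  row2 ← row2 − (-4)·row1  ⇒  L[2][1]=-4, U row2=(0, 0, 2, 2)
  row3 ← row3 − (-4)·row1  ⇒  L[3][1]=-4, U row3=(0, 0, 2, -2)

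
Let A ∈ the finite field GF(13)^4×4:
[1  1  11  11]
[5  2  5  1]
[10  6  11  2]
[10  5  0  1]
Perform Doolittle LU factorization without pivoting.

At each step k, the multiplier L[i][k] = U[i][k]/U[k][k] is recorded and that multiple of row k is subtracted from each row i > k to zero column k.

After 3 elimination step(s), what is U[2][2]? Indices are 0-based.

U[2][2] = 11

k=0: U[0][0]=1
  eliminate (1,0): mult=5, new row 1: (0, 10, 2, 11); set L[1][0]=5
  eliminate (2,0): mult=10, new row 2: (0, 9, 5, 9); set L[2][0]=10
  eliminate (3,0): mult=10, new row 3: (0, 8, 7, 8); set L[3][0]=10
k=1: U[1][1]=10
  eliminate (2,1): mult=10, new row 2: (0, 0, 11, 3); set L[2][1]=10
  eliminate (3,1): mult=6, new row 3: (0, 0, 8, 7); set L[3][1]=6
k=2: U[2][2]=11
  eliminate (3,2): mult=9, new row 3: (0, 0, 0, 6); set L[3][2]=9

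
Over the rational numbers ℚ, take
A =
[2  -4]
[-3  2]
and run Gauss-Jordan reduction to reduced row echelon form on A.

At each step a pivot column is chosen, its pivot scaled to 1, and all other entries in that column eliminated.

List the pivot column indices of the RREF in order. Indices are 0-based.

pivot(0,0)=2: scale R0 → (1, -2)
  clear (1,0): R1 −= (-3)R0 → (0, -4)
pivot(1,1)=-4: scale R1 → (0, 1)
  clear (0,1): R0 −= (-2)R1 → (1, 0)

pivot columns: 0, 1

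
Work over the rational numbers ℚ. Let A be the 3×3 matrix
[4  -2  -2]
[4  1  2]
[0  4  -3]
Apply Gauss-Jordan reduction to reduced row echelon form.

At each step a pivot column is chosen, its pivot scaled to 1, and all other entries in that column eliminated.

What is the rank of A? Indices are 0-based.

rank = 3

pivot(0,0)=4: scale R0 → (1, -1/2, -1/2)
  clear (1,0): R1 −= (4)R0 → (0, 3, 4)
pivot(1,1)=3: scale R1 → (0, 1, 4/3)
  clear (0,1): R0 −= (-1/2)R1 → (1, 0, 1/6)
  clear (2,1): R2 −= (4)R1 → (0, 0, -25/3)
pivot(2,2)=-25/3: scale R2 → (0, 0, 1)
  clear (0,2): R0 −= (1/6)R2 → (1, 0, 0)
  clear (1,2): R1 −= (4/3)R2 → (0, 1, 0)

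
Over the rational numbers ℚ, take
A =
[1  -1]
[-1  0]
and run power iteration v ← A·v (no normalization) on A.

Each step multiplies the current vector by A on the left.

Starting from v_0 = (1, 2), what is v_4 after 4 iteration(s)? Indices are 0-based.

v_0 = (1, 2).
v_1 = A·v_0 = (-1, -1).
v_2 = A·v_1 = (0, 1).
v_3 = A·v_2 = (-1, 0).
v_4 = A·v_3 = (-1, 1).

v_4 = (-1, 1)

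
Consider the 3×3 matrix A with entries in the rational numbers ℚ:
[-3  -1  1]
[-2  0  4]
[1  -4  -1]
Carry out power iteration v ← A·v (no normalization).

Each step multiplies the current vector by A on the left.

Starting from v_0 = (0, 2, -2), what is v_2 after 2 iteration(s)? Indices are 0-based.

v_0 = (0, 2, -2).
v_1 = A·v_0 = (-4, -8, -6).
v_2 = A·v_1 = (14, -16, 34).

v_2 = (14, -16, 34)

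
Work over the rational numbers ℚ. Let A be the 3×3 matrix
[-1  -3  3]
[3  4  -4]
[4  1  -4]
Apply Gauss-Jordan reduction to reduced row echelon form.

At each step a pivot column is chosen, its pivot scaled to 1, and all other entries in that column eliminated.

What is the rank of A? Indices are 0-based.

rank = 3

step 1: normalize row 0 (÷-1) = (1, 3, -3)
  row 1: subtract 3×row0 = (0, -5, 5)
  row 2: subtract 4×row0 = (0, -11, 8)
step 2: normalize row 1 (÷-5) = (0, 1, -1)
  row 0: subtract 3×row1 = (1, 0, 0)
  row 2: subtract -11×row1 = (0, 0, -3)
step 3: normalize row 2 (÷-3) = (0, 0, 1)
  row 1: subtract -1×row2 = (0, 1, 0)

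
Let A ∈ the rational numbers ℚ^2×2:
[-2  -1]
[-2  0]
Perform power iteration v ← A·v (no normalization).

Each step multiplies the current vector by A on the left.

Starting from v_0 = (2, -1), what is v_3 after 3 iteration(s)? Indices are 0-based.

v_3 = (-26, -20)

v_0 = (2, -1).
v_1 = A·v_0 = (-3, -4).
v_2 = A·v_1 = (10, 6).
v_3 = A·v_2 = (-26, -20).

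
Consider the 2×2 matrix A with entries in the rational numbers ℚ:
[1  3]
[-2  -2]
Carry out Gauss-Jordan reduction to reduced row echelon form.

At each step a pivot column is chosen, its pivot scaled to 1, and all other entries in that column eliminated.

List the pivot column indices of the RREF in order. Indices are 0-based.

pivot columns: 0, 1

pivot(0,0)=1: scale R0 → (1, 3)
  clear (1,0): R1 −= (-2)R0 → (0, 4)
pivot(1,1)=4: scale R1 → (0, 1)
  clear (0,1): R0 −= (3)R1 → (1, 0)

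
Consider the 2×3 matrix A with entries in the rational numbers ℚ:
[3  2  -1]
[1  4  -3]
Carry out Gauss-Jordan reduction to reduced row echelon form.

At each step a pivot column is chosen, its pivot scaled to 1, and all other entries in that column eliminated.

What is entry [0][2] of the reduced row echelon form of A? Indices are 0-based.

step 1: normalize row 0 (÷3) = (1, 2/3, -1/3)
  row 1: subtract 1×row0 = (0, 10/3, -8/3)
step 2: normalize row 1 (÷10/3) = (0, 1, -4/5)
  row 0: subtract 2/3×row1 = (1, 0, 1/5)

M[0][2] = 1/5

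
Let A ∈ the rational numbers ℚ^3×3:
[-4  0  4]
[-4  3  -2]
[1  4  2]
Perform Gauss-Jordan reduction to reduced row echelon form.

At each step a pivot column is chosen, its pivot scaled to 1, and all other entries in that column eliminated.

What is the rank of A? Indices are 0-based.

rank = 3

step 1: normalize row 0 (÷-4) = (1, 0, -1)
  row 1: subtract -4×row0 = (0, 3, -6)
  row 2: subtract 1×row0 = (0, 4, 3)
step 2: normalize row 1 (÷3) = (0, 1, -2)
  row 2: subtract 4×row1 = (0, 0, 11)
step 3: normalize row 2 (÷11) = (0, 0, 1)
  row 0: subtract -1×row2 = (1, 0, 0)
  row 1: subtract -2×row2 = (0, 1, 0)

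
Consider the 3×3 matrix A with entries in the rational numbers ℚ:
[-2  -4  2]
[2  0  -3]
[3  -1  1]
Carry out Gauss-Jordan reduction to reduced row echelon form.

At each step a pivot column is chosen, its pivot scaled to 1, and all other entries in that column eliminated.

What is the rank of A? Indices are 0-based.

pivot(0,0)=-2: scale R0 → (1, 2, -1)
  clear (1,0): R1 −= (2)R0 → (0, -4, -1)
  clear (2,0): R2 −= (3)R0 → (0, -7, 4)
pivot(1,1)=-4: scale R1 → (0, 1, 1/4)
  clear (0,1): R0 −= (2)R1 → (1, 0, -3/2)
  clear (2,1): R2 −= (-7)R1 → (0, 0, 23/4)
pivot(2,2)=23/4: scale R2 → (0, 0, 1)
  clear (0,2): R0 −= (-3/2)R2 → (1, 0, 0)
  clear (1,2): R1 −= (1/4)R2 → (0, 1, 0)

rank = 3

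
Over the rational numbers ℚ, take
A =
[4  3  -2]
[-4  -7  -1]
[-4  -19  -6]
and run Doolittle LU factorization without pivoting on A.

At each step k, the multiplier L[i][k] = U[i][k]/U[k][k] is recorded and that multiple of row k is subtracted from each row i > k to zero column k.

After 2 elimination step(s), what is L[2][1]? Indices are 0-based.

k=0: U[0][0]=4
  eliminate (1,0): mult=-1, new row 1: (0, -4, -3); set L[1][0]=-1
  eliminate (2,0): mult=-1, new row 2: (0, -16, -8); set L[2][0]=-1
k=1: U[1][1]=-4
  eliminate (2,1): mult=4, new row 2: (0, 0, 4); set L[2][1]=4

L[2][1] = 4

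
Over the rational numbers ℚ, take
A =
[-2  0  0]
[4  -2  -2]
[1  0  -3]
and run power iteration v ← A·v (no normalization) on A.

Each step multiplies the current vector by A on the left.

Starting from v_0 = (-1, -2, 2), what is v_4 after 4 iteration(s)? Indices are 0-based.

v_4 = (-16, 422, 227)

v_0 = (-1, -2, 2).
v_1 = A·v_0 = (2, -4, -7).
v_2 = A·v_1 = (-4, 30, 23).
v_3 = A·v_2 = (8, -122, -73).
v_4 = A·v_3 = (-16, 422, 227).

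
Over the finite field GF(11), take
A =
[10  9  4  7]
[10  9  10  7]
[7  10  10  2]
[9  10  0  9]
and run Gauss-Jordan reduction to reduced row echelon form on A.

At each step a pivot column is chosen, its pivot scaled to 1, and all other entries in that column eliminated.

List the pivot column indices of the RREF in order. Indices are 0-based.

pivot columns: 0, 1, 2, 3

pivot(0,0)=10: scale R0 → (1, 2, 7, 4)
  clear (1,0): R1 −= (10)R0 → (0, 0, 6, 0)
  clear (2,0): R2 −= (7)R0 → (0, 7, 5, 7)
  clear (3,0): R3 −= (9)R0 → (0, 3, 3, 6)
pivot(1,1): swap R1↔R2
pivot(1,1)=7: scale R1 → (0, 1, 7, 1)
  clear (0,1): R0 −= (2)R1 → (1, 0, 4, 2)
  clear (3,1): R3 −= (3)R1 → (0, 0, 4, 3)
pivot(2,2)=6: scale R2 → (0, 0, 1, 0)
  clear (0,2): R0 −= (4)R2 → (1, 0, 0, 2)
  clear (1,2): R1 −= (7)R2 → (0, 1, 0, 1)
  clear (3,2): R3 −= (4)R2 → (0, 0, 0, 3)
pivot(3,3)=3: scale R3 → (0, 0, 0, 1)
  clear (0,3): R0 −= (2)R3 → (1, 0, 0, 0)
  clear (1,3): R1 −= (1)R3 → (0, 1, 0, 0)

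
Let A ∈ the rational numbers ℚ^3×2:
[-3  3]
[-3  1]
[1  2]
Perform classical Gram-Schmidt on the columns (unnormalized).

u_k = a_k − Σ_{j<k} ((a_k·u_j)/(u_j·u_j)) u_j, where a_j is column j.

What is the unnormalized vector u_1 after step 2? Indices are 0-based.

u_1 = (27/19, -11/19, 48/19)

Step 1: u_0 = a_0 = (-3, -3, 1).
Step 2: u_1 = a_1 − (-10/19)·u_0 = (27/19, -11/19, 48/19).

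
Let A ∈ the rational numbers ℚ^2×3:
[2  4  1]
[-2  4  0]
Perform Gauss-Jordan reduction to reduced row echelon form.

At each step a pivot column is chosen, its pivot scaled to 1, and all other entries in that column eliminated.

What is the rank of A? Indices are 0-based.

step 1: normalize row 0 (÷2) = (1, 2, 1/2)
  row 1: subtract -2×row0 = (0, 8, 1)
step 2: normalize row 1 (÷8) = (0, 1, 1/8)
  row 0: subtract 2×row1 = (1, 0, 1/4)

rank = 2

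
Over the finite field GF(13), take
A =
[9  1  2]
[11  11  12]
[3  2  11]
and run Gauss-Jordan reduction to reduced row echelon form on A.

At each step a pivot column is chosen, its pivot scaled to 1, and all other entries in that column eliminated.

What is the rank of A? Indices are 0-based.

rank = 3

step 1: normalize row 0 (÷9) = (1, 3, 6)
  row 1: subtract 11×row0 = (0, 4, 11)
  row 2: subtract 3×row0 = (0, 6, 6)
step 2: normalize row 1 (÷4) = (0, 1, 6)
  row 0: subtract 3×row1 = (1, 0, 1)
  row 2: subtract 6×row1 = (0, 0, 9)
step 3: normalize row 2 (÷9) = (0, 0, 1)
  row 0: subtract 1×row2 = (1, 0, 0)
  row 1: subtract 6×row2 = (0, 1, 0)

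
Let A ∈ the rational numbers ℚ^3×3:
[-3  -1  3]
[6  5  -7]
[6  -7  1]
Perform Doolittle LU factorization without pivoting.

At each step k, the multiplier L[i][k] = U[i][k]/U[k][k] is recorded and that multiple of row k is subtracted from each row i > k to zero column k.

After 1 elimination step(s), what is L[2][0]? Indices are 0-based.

Step 1: pivot at (0,0) is -3.
  row1 ← row1 − (-2)·row0  ⇒  L[1][0]=-2, U row1=(0, 3, -1)
  row2 ← row2 − (-2)·row0  ⇒  L[2][0]=-2, U row2=(0, -9, 7)

L[2][0] = -2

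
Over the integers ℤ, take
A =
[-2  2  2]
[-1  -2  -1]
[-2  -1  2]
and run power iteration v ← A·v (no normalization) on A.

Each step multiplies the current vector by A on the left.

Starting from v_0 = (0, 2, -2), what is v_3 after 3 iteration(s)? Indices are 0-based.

v_3 = (32, 6, 2)

v_0 = (0, 2, -2).
v_1 = A·v_0 = (0, -2, -6).
v_2 = A·v_1 = (-16, 10, -10).
v_3 = A·v_2 = (32, 6, 2).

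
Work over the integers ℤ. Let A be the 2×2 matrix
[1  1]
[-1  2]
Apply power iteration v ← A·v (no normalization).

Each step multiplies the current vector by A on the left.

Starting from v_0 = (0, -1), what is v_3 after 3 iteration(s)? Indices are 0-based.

v_0 = (0, -1).
v_1 = A·v_0 = (-1, -2).
v_2 = A·v_1 = (-3, -3).
v_3 = A·v_2 = (-6, -3).

v_3 = (-6, -3)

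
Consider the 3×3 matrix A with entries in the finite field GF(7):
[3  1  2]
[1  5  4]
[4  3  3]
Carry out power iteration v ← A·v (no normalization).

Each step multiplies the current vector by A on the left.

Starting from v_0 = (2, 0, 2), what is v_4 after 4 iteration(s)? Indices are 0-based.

v_4 = (6, 6, 2)

v_0 = (2, 0, 2).
v_1 = A·v_0 = (3, 3, 0).
v_2 = A·v_1 = (5, 4, 0).
v_3 = A·v_2 = (5, 4, 4).
v_4 = A·v_3 = (6, 6, 2).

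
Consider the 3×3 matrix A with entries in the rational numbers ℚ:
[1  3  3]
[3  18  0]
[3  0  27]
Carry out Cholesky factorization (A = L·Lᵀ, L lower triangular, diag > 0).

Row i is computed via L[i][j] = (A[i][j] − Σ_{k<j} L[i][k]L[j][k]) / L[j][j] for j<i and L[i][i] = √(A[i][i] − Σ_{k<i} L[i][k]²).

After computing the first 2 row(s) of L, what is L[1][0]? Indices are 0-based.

L[1][0] = 3

Step 1: L[0][0] = √(1) = 1.
  L[1][0] = (3) / L[0][0] = 3.
Step 2: L[1][1] = √(9) = 3.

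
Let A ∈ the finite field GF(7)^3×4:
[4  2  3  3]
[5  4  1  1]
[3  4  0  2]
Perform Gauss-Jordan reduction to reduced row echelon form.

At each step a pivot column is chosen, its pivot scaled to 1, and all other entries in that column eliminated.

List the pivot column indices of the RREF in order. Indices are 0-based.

pivot(0,0)=4: scale R0 → (1, 4, 6, 6)
  clear (1,0): R1 −= (5)R0 → (0, 5, 6, 6)
  clear (2,0): R2 −= (3)R0 → (0, 6, 3, 5)
pivot(1,1)=5: scale R1 → (0, 1, 4, 4)
  clear (0,1): R0 −= (4)R1 → (1, 0, 4, 4)
  clear (2,1): R2 −= (6)R1 → (0, 0, 0, 2)
col 2: no nonzero at/below row 2; advance.
pivot(2,3)=2: scale R2 → (0, 0, 0, 1)
  clear (0,3): R0 −= (4)R2 → (1, 0, 4, 0)
  clear (1,3): R1 −= (4)R2 → (0, 1, 4, 0)

pivot columns: 0, 1, 3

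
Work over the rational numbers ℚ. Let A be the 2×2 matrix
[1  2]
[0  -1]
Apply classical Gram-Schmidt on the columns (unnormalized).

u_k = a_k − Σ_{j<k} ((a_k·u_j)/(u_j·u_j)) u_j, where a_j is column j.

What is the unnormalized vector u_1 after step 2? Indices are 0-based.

Step 1: u_0 = a_0 = (1, 0).
Step 2: u_1 = a_1 − (2)·u_0 = (0, -1).

u_1 = (0, -1)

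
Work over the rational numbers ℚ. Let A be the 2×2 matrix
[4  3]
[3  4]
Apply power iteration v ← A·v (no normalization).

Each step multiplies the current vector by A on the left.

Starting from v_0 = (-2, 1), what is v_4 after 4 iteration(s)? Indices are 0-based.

v_0 = (-2, 1).
v_1 = A·v_0 = (-5, -2).
v_2 = A·v_1 = (-26, -23).
v_3 = A·v_2 = (-173, -170).
v_4 = A·v_3 = (-1202, -1199).

v_4 = (-1202, -1199)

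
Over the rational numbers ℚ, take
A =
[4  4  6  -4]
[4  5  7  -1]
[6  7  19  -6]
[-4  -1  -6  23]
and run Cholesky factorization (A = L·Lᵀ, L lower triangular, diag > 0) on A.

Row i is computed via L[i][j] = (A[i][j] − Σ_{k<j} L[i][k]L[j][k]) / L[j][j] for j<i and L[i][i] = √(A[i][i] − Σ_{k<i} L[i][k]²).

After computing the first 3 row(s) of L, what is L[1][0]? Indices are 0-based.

L[1][0] = 2

Step 1: L[0][0] = √(4) = 2.
  L[1][0] = (4) / L[0][0] = 2.
Step 2: L[1][1] = √(1) = 1.
  L[2][0] = (6) / L[0][0] = 3.
  L[2][1] = (1) / L[1][1] = 1.
Step 3: L[2][2] = √(9) = 3.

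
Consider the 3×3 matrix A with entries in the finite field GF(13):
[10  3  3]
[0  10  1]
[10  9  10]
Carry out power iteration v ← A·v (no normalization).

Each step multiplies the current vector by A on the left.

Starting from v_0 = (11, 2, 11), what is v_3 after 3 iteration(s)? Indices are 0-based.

v_0 = (11, 2, 11).
v_1 = A·v_0 = (6, 5, 4).
v_2 = A·v_1 = (9, 2, 2).
v_3 = A·v_2 = (11, 9, 11).

v_3 = (11, 9, 11)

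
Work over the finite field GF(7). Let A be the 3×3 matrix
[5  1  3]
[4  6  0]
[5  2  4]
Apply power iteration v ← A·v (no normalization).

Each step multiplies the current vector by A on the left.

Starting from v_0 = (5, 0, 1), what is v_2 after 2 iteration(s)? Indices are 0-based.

v_0 = (5, 0, 1).
v_1 = A·v_0 = (0, 6, 1).
v_2 = A·v_1 = (2, 1, 2).

v_2 = (2, 1, 2)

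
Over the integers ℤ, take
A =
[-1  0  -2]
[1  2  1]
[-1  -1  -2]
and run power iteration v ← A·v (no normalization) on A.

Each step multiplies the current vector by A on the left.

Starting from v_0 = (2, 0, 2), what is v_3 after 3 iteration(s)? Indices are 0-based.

v_3 = (-46, 24, -42)

v_0 = (2, 0, 2).
v_1 = A·v_0 = (-6, 4, -6).
v_2 = A·v_1 = (18, -4, 14).
v_3 = A·v_2 = (-46, 24, -42).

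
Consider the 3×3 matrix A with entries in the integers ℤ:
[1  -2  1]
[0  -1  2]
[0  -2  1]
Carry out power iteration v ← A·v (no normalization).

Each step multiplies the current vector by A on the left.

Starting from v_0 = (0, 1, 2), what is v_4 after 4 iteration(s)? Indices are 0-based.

v_0 = (0, 1, 2).
v_1 = A·v_0 = (0, 3, 0).
v_2 = A·v_1 = (-6, -3, -6).
v_3 = A·v_2 = (-6, -9, 0).
v_4 = A·v_3 = (12, 9, 18).

v_4 = (12, 9, 18)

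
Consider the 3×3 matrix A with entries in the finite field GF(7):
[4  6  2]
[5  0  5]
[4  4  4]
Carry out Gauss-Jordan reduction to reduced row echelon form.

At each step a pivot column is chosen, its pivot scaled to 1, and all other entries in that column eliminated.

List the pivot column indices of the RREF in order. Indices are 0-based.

pivot columns: 0, 1, 2

[1] R0 /= 4  ⇒  (1, 5, 4)
     R1 -= 5·R0  ⇒  (0, 3, 6)
     R2 -= 4·R0  ⇒  (0, 5, 2)
[2] R1 /= 3  ⇒  (0, 1, 2)
     R0 -= 5·R1  ⇒  (1, 0, 1)
     R2 -= 5·R1  ⇒  (0, 0, 6)
[3] R2 /= 6  ⇒  (0, 0, 1)
     R0 -= 1·R2  ⇒  (1, 0, 0)
     R1 -= 2·R2  ⇒  (0, 1, 0)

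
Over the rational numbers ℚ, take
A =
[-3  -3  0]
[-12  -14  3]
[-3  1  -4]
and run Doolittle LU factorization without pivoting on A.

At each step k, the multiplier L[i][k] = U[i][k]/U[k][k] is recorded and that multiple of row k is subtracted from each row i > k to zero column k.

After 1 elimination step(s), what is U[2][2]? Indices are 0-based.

U[2][2] = -4

k=0: U[0][0]=-3
  eliminate (1,0): mult=4, new row 1: (0, -2, 3); set L[1][0]=4
  eliminate (2,0): mult=1, new row 2: (0, 4, -4); set L[2][0]=1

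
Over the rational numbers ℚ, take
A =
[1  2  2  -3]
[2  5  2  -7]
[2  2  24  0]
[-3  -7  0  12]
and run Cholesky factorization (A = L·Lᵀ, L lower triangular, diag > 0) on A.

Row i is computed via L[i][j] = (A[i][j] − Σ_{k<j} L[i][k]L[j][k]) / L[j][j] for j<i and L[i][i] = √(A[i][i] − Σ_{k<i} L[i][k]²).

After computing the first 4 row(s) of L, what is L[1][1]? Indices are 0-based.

Step 1: L[0][0] = √(1) = 1.
  L[1][0] = (2) / L[0][0] = 2.
Step 2: L[1][1] = √(1) = 1.
  L[2][0] = (2) / L[0][0] = 2.
  L[2][1] = (-2) / L[1][1] = -2.
Step 3: L[2][2] = √(16) = 4.
  L[3][0] = (-3) / L[0][0] = -3.
  L[3][1] = (-1) / L[1][1] = -1.
  L[3][2] = (4) / L[2][2] = 1.
Step 4: L[3][3] = √(1) = 1.

L[1][1] = 1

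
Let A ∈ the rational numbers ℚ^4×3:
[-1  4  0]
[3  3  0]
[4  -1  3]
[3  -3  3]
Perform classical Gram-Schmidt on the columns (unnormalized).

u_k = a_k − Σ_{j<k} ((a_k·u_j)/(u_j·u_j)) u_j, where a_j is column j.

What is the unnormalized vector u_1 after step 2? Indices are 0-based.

Step 1: u_0 = a_0 = (-1, 3, 4, 3).
Step 2: u_1 = a_1 − (-8/35)·u_0 = (132/35, 129/35, -3/35, -81/35).

u_1 = (132/35, 129/35, -3/35, -81/35)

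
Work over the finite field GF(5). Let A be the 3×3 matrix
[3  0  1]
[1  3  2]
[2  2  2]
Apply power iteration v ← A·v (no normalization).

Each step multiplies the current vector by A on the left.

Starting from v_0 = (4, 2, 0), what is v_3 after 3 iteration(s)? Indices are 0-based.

v_0 = (4, 2, 0).
v_1 = A·v_0 = (2, 0, 2).
v_2 = A·v_1 = (3, 1, 3).
v_3 = A·v_2 = (2, 2, 4).

v_3 = (2, 2, 4)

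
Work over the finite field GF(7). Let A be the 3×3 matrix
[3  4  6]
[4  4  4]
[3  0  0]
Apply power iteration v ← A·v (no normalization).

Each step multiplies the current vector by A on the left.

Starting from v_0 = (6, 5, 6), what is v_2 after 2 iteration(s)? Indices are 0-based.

v_2 = (0, 3, 5)

v_0 = (6, 5, 6).
v_1 = A·v_0 = (4, 5, 4).
v_2 = A·v_1 = (0, 3, 5).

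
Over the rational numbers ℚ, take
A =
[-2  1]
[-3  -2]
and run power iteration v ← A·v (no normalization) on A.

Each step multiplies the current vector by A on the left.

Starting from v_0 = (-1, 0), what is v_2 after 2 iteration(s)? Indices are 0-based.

v_2 = (-1, -12)

v_0 = (-1, 0).
v_1 = A·v_0 = (2, 3).
v_2 = A·v_1 = (-1, -12).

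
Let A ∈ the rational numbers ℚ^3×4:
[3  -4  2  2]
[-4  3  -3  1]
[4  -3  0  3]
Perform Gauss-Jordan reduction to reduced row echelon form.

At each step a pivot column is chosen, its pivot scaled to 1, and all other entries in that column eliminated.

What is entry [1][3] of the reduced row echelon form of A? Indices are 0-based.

[1] R0 /= 3  ⇒  (1, -4/3, 2/3, 2/3)
     R1 -= -4·R0  ⇒  (0, -7/3, -1/3, 11/3)
     R2 -= 4·R0  ⇒  (0, 7/3, -8/3, 1/3)
[2] R1 /= -7/3  ⇒  (0, 1, 1/7, -11/7)
     R0 -= -4/3·R1  ⇒  (1, 0, 6/7, -10/7)
     R2 -= 7/3·R1  ⇒  (0, 0, -3, 4)
[3] R2 /= -3  ⇒  (0, 0, 1, -4/3)
     R0 -= 6/7·R2  ⇒  (1, 0, 0, -2/7)
     R1 -= 1/7·R2  ⇒  (0, 1, 0, -29/21)

M[1][3] = -29/21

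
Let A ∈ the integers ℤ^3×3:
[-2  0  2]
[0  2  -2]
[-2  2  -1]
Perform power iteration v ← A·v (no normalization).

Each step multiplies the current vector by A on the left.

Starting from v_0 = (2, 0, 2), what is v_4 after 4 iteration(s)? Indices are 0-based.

v_0 = (2, 0, 2).
v_1 = A·v_0 = (0, -4, -6).
v_2 = A·v_1 = (-12, 4, -2).
v_3 = A·v_2 = (20, 12, 34).
v_4 = A·v_3 = (28, -44, -50).

v_4 = (28, -44, -50)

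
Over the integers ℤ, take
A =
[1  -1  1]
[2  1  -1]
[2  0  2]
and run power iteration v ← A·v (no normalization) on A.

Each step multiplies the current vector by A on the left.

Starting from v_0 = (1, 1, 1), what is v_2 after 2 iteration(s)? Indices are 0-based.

v_0 = (1, 1, 1).
v_1 = A·v_0 = (1, 2, 4).
v_2 = A·v_1 = (3, 0, 10).

v_2 = (3, 0, 10)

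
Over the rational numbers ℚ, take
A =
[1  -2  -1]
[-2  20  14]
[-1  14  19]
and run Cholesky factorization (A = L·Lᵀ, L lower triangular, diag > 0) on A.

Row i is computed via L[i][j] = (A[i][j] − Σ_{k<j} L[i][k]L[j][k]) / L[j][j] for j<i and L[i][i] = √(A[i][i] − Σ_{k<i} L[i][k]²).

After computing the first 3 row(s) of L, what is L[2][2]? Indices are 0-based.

Step 1: L[0][0] = √(1) = 1.
  L[1][0] = (-2) / L[0][0] = -2.
Step 2: L[1][1] = √(16) = 4.
  L[2][0] = (-1) / L[0][0] = -1.
  L[2][1] = (12) / L[1][1] = 3.
Step 3: L[2][2] = √(9) = 3.

L[2][2] = 3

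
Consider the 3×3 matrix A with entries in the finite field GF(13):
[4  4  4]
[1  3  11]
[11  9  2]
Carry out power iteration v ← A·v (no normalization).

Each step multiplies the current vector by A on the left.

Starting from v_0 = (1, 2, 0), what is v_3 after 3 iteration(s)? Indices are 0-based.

v_3 = (3, 1, 1)

v_0 = (1, 2, 0).
v_1 = A·v_0 = (12, 7, 3).
v_2 = A·v_1 = (10, 1, 6).
v_3 = A·v_2 = (3, 1, 1).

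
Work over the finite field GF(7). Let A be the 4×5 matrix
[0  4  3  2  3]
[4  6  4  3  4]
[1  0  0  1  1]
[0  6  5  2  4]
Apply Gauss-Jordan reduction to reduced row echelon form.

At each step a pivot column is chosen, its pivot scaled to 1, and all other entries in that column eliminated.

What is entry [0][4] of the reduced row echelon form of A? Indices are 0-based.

pivot(0,0): swap R0↔R1
pivot(0,0)=4: scale R0 → (1, 5, 1, 6, 1)
  clear (2,0): R2 −= (1)R0 → (0, 2, 6, 2, 0)
pivot(1,1)=4: scale R1 → (0, 1, 6, 4, 6)
  clear (0,1): R0 −= (5)R1 → (1, 0, 6, 0, 6)
  clear (2,1): R2 −= (2)R1 → (0, 0, 1, 1, 2)
  clear (3,1): R3 −= (6)R1 → (0, 0, 4, 6, 3)
pivot(2,2)=1: scale R2 → (0, 0, 1, 1, 2)
  clear (0,2): R0 −= (6)R2 → (1, 0, 0, 1, 1)
  clear (1,2): R1 −= (6)R2 → (0, 1, 0, 5, 1)
  clear (3,2): R3 −= (4)R2 → (0, 0, 0, 2, 2)
pivot(3,3)=2: scale R3 → (0, 0, 0, 1, 1)
  clear (0,3): R0 −= (1)R3 → (1, 0, 0, 0, 0)
  clear (1,3): R1 −= (5)R3 → (0, 1, 0, 0, 3)
  clear (2,3): R2 −= (1)R3 → (0, 0, 1, 0, 1)

M[0][4] = 0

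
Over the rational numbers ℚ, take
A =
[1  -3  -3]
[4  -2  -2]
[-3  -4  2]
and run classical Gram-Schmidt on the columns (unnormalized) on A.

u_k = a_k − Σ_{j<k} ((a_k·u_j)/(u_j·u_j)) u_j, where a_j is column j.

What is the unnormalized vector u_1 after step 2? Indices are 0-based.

Step 1: u_0 = a_0 = (1, 4, -3).
Step 2: u_1 = a_1 − (1/26)·u_0 = (-79/26, -28/13, -101/26).

u_1 = (-79/26, -28/13, -101/26)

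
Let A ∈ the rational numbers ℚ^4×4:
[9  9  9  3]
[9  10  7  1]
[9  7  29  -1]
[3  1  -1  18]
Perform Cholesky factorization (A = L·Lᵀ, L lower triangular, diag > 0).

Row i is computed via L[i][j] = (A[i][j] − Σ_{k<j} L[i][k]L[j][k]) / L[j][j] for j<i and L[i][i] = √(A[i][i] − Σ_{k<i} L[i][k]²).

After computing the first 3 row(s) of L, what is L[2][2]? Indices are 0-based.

Step 1: L[0][0] = √(9) = 3.
  L[1][0] = (9) / L[0][0] = 3.
Step 2: L[1][1] = √(1) = 1.
  L[2][0] = (9) / L[0][0] = 3.
  L[2][1] = (-2) / L[1][1] = -2.
Step 3: L[2][2] = √(16) = 4.

L[2][2] = 4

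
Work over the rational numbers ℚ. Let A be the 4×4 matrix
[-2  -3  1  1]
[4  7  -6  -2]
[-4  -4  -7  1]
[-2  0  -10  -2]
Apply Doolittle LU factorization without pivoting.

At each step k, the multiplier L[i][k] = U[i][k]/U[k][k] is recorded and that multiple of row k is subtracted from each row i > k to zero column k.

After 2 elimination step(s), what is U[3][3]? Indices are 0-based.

U[3][3] = -3

[col 0] pivot -2
  R1 -= -2*R0 → (0, 1, -4, 0)  (L[1][0] := -2)
  R2 -= 2*R0 → (0, 2, -9, -1)  (L[2][0] := 2)
  R3 -= 1*R0 → (0, 3, -11, -3)  (L[3][0] := 1)
[col 1] pivot 1
  R2 -= 2*R1 → (0, 0, -1, -1)  (L[2][1] := 2)
  R3 -= 3*R1 → (0, 0, 1, -3)  (L[3][1] := 3)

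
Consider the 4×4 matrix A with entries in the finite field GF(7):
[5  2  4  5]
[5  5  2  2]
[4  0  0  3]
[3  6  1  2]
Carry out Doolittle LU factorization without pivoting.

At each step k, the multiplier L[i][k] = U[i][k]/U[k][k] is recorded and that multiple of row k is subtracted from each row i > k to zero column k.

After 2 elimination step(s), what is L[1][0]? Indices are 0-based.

L[1][0] = 1

Step 1: pivot at (0,0) is 5.
  row1 ← row1 − (1)·row0  ⇒  L[1][0]=1, U row1=(0, 3, 5, 4)
  row2 ← row2 − (5)·row0  ⇒  L[2][0]=5, U row2=(0, 4, 1, 6)
  row3 ← row3 − (2)·row0  ⇒  L[3][0]=2, U row3=(0, 2, 0, 6)
Step 2: pivot at (1,1) is 3.
  row2 ← row2 − (6)·row1  ⇒  L[2][1]=6, U row2=(0, 0, 6, 3)
  row3 ← row3 − (3)·row1  ⇒  L[3][1]=3, U row3=(0, 0, 6, 1)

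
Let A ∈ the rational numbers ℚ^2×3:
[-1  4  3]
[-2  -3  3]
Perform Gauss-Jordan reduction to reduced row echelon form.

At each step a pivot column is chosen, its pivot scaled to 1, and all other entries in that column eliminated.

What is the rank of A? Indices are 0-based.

[1] R0 /= -1  ⇒  (1, -4, -3)
     R1 -= -2·R0  ⇒  (0, -11, -3)
[2] R1 /= -11  ⇒  (0, 1, 3/11)
     R0 -= -4·R1  ⇒  (1, 0, -21/11)

rank = 2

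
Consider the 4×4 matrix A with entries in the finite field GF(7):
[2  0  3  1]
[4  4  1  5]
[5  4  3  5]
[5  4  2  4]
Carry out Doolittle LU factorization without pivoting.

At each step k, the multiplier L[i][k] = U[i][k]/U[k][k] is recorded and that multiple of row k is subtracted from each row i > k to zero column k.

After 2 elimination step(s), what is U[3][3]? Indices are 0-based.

U[3][3] = 2

k=0: U[0][0]=2
  eliminate (1,0): mult=2, new row 1: (0, 4, 2, 3); set L[1][0]=2
  eliminate (2,0): mult=6, new row 2: (0, 4, 6, 6); set L[2][0]=6
  eliminate (3,0): mult=6, new row 3: (0, 4, 5, 5); set L[3][0]=6
k=1: U[1][1]=4
  eliminate (2,1): mult=1, new row 2: (0, 0, 4, 3); set L[2][1]=1
  eliminate (3,1): mult=1, new row 3: (0, 0, 3, 2); set L[3][1]=1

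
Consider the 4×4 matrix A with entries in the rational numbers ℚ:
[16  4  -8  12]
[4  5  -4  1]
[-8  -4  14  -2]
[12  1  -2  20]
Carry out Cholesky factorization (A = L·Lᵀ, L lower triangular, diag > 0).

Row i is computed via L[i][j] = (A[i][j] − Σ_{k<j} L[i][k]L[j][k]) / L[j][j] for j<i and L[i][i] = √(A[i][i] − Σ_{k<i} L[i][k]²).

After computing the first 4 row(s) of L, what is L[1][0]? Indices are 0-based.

L[1][0] = 1

Step 1: L[0][0] = √(16) = 4.
  L[1][0] = (4) / L[0][0] = 1.
Step 2: L[1][1] = √(4) = 2.
  L[2][0] = (-8) / L[0][0] = -2.
  L[2][1] = (-2) / L[1][1] = -1.
Step 3: L[2][2] = √(9) = 3.
  L[3][0] = (12) / L[0][0] = 3.
  L[3][1] = (-2) / L[1][1] = -1.
  L[3][2] = (3) / L[2][2] = 1.
Step 4: L[3][3] = √(9) = 3.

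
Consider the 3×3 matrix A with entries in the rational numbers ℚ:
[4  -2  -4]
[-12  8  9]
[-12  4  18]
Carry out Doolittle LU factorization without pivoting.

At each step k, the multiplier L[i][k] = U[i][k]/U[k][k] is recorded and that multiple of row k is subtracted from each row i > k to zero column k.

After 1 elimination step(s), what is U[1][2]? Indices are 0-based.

U[1][2] = -3

k=0: U[0][0]=4
  eliminate (1,0): mult=-3, new row 1: (0, 2, -3); set L[1][0]=-3
  eliminate (2,0): mult=-3, new row 2: (0, -2, 6); set L[2][0]=-3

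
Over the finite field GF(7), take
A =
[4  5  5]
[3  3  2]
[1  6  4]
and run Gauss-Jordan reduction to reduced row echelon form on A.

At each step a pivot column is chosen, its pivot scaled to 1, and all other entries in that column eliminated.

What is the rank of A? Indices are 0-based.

rank = 3

pivot(0,0)=4: scale R0 → (1, 3, 3)
  clear (1,0): R1 −= (3)R0 → (0, 1, 0)
  clear (2,0): R2 −= (1)R0 → (0, 3, 1)
pivot(1,1)=1: scale R1 → (0, 1, 0)
  clear (0,1): R0 −= (3)R1 → (1, 0, 3)
  clear (2,1): R2 −= (3)R1 → (0, 0, 1)
pivot(2,2)=1: scale R2 → (0, 0, 1)
  clear (0,2): R0 −= (3)R2 → (1, 0, 0)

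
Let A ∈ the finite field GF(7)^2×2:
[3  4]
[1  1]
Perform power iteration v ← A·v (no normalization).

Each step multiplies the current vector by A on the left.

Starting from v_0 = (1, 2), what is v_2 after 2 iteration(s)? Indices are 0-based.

v_0 = (1, 2).
v_1 = A·v_0 = (4, 3).
v_2 = A·v_1 = (3, 0).

v_2 = (3, 0)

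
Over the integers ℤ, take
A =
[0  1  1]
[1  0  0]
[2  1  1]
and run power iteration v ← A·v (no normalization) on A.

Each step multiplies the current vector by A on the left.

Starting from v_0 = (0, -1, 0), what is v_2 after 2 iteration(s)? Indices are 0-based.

v_0 = (0, -1, 0).
v_1 = A·v_0 = (-1, 0, -1).
v_2 = A·v_1 = (-1, -1, -3).

v_2 = (-1, -1, -3)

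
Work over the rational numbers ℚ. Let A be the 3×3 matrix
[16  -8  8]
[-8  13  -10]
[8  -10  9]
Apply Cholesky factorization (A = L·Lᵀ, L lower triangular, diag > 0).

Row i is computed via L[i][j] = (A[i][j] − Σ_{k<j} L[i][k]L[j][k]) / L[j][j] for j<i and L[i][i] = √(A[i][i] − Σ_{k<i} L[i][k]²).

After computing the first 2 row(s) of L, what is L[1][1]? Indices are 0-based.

L[1][1] = 3

Step 1: L[0][0] = √(16) = 4.
  L[1][0] = (-8) / L[0][0] = -2.
Step 2: L[1][1] = √(9) = 3.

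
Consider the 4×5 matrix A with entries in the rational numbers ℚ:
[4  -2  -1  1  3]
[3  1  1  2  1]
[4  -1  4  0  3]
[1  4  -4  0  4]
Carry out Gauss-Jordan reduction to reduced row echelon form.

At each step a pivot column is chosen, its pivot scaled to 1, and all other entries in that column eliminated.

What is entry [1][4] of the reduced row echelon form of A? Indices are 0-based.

step 1: normalize row 0 (÷4) = (1, -1/2, -1/4, 1/4, 3/4)
  row 1: subtract 3×row0 = (0, 5/2, 7/4, 5/4, -5/4)
  row 2: subtract 4×row0 = (0, 1, 5, -1, 0)
  row 3: subtract 1×row0 = (0, 9/2, -15/4, -1/4, 13/4)
step 2: normalize row 1 (÷5/2) = (0, 1, 7/10, 1/2, -1/2)
  row 0: subtract -1/2×row1 = (1, 0, 1/10, 1/2, 1/2)
  row 2: subtract 1×row1 = (0, 0, 43/10, -3/2, 1/2)
  row 3: subtract 9/2×row1 = (0, 0, -69/10, -5/2, 11/2)
step 3: normalize row 2 (÷43/10) = (0, 0, 1, -15/43, 5/43)
  row 0: subtract 1/10×row2 = (1, 0, 0, 23/43, 21/43)
  row 1: subtract 7/10×row2 = (0, 1, 0, 32/43, -25/43)
  row 3: subtract -69/10×row2 = (0, 0, 0, -211/43, 271/43)
step 4: normalize row 3 (÷-211/43) = (0, 0, 0, 1, -271/211)
  row 0: subtract 23/43×row3 = (1, 0, 0, 0, 248/211)
  row 1: subtract 32/43×row3 = (0, 1, 0, 0, 79/211)
  row 2: subtract -15/43×row3 = (0, 0, 1, 0, -70/211)

M[1][4] = 79/211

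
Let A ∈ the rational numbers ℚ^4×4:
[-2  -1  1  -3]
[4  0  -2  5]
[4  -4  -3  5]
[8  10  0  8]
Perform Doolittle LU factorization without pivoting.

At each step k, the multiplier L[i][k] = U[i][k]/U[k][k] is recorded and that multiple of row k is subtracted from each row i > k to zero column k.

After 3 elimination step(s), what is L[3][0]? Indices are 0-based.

L[3][0] = -4

[col 0] pivot -2
  R1 -= -2*R0 → (0, -2, 0, -1)  (L[1][0] := -2)
  R2 -= -2*R0 → (0, -6, -1, -1)  (L[2][0] := -2)
  R3 -= -4*R0 → (0, 6, 4, -4)  (L[3][0] := -4)
[col 1] pivot -2
  R2 -= 3*R1 → (0, 0, -1, 2)  (L[2][1] := 3)
  R3 -= -3*R1 → (0, 0, 4, -7)  (L[3][1] := -3)
[col 2] pivot -1
  R3 -= -4*R2 → (0, 0, 0, 1)  (L[3][2] := -4)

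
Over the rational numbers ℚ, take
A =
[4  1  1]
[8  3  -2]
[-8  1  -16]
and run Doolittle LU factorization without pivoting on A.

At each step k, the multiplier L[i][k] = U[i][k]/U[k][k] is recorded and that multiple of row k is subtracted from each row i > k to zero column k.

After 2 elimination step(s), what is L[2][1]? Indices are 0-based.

L[2][1] = 3

Step 1: pivot at (0,0) is 4.
  row1 ← row1 − (2)·row0  ⇒  L[1][0]=2, U row1=(0, 1, -4)
  row2 ← row2 − (-2)·row0  ⇒  L[2][0]=-2, U row2=(0, 3, -14)
Step 2: pivot at (1,1) is 1.
  row2 ← row2 − (3)·row1  ⇒  L[2][1]=3, U row2=(0, 0, -2)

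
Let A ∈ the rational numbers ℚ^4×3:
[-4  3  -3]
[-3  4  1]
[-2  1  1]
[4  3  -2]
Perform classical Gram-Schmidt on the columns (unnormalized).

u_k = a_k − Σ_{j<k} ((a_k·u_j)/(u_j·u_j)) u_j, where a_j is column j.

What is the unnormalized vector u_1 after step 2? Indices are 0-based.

u_1 = (79/45, 46/15, 17/45, 191/45)

Step 1: u_0 = a_0 = (-4, -3, -2, 4).
Step 2: u_1 = a_1 − (-14/45)·u_0 = (79/45, 46/15, 17/45, 191/45).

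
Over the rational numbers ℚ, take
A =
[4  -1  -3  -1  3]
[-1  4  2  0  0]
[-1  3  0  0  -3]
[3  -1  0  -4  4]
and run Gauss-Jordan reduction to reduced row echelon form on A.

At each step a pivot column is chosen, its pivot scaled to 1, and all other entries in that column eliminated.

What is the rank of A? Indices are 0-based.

rank = 4

[1] R0 /= 4  ⇒  (1, -1/4, -3/4, -1/4, 3/4)
     R1 -= -1·R0  ⇒  (0, 15/4, 5/4, -1/4, 3/4)
     R2 -= -1·R0  ⇒  (0, 11/4, -3/4, -1/4, -9/4)
     R3 -= 3·R0  ⇒  (0, -1/4, 9/4, -13/4, 7/4)
[2] R1 /= 15/4  ⇒  (0, 1, 1/3, -1/15, 1/5)
     R0 -= -1/4·R1  ⇒  (1, 0, -2/3, -4/15, 4/5)
     R2 -= 11/4·R1  ⇒  (0, 0, -5/3, -1/15, -14/5)
     R3 -= -1/4·R1  ⇒  (0, 0, 7/3, -49/15, 9/5)
[3] R2 /= -5/3  ⇒  (0, 0, 1, 1/25, 42/25)
     R0 -= -2/3·R2  ⇒  (1, 0, 0, -6/25, 48/25)
     R1 -= 1/3·R2  ⇒  (0, 1, 0, -2/25, -9/25)
     R3 -= 7/3·R2  ⇒  (0, 0, 0, -84/25, -53/25)
[4] R3 /= -84/25  ⇒  (0, 0, 0, 1, 53/84)
     R0 -= -6/25·R3  ⇒  (1, 0, 0, 0, 29/14)
     R1 -= -2/25·R3  ⇒  (0, 1, 0, 0, -13/42)
     R2 -= 1/25·R3  ⇒  (0, 0, 1, 0, 139/84)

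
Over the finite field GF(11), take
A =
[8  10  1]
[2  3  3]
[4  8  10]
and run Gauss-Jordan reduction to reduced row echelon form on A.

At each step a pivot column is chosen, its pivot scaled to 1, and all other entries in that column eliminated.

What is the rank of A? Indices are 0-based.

rank = 3

pivot(0,0)=8: scale R0 → (1, 4, 7)
  clear (1,0): R1 −= (2)R0 → (0, 6, 0)
  clear (2,0): R2 −= (4)R0 → (0, 3, 4)
pivot(1,1)=6: scale R1 → (0, 1, 0)
  clear (0,1): R0 −= (4)R1 → (1, 0, 7)
  clear (2,1): R2 −= (3)R1 → (0, 0, 4)
pivot(2,2)=4: scale R2 → (0, 0, 1)
  clear (0,2): R0 −= (7)R2 → (1, 0, 0)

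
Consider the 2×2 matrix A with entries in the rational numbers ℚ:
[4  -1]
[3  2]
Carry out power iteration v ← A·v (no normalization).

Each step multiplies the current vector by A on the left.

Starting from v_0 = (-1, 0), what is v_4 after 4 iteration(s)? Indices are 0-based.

v_0 = (-1, 0).
v_1 = A·v_0 = (-4, -3).
v_2 = A·v_1 = (-13, -18).
v_3 = A·v_2 = (-34, -75).
v_4 = A·v_3 = (-61, -252).

v_4 = (-61, -252)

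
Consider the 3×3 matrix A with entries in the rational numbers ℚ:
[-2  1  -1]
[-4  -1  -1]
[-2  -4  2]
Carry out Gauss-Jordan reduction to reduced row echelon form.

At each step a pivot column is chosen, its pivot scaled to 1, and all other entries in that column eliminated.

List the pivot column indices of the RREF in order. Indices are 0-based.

[1] R0 /= -2  ⇒  (1, -1/2, 1/2)
     R1 -= -4·R0  ⇒  (0, -3, 1)
     R2 -= -2·R0  ⇒  (0, -5, 3)
[2] R1 /= -3  ⇒  (0, 1, -1/3)
     R0 -= -1/2·R1  ⇒  (1, 0, 1/3)
     R2 -= -5·R1  ⇒  (0, 0, 4/3)
[3] R2 /= 4/3  ⇒  (0, 0, 1)
     R0 -= 1/3·R2  ⇒  (1, 0, 0)
     R1 -= -1/3·R2  ⇒  (0, 1, 0)

pivot columns: 0, 1, 2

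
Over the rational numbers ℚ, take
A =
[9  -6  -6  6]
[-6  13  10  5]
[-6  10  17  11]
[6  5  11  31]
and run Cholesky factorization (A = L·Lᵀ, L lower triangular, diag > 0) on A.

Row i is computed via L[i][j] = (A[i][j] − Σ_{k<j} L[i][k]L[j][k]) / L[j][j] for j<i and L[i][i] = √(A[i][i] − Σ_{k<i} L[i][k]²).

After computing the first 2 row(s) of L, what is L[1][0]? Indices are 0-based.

Step 1: L[0][0] = √(9) = 3.
  L[1][0] = (-6) / L[0][0] = -2.
Step 2: L[1][1] = √(9) = 3.

L[1][0] = -2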